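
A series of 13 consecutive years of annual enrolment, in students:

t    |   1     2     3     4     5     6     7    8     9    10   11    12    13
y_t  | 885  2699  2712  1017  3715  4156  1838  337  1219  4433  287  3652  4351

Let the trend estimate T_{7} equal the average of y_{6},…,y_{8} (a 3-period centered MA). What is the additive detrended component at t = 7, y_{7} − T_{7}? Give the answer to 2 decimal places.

Trend T_7 = (4156 + 1838 + 337) / 3 = 6331/3 = 2110.3333
Detrended value: 1838 − 2110.3333 = -272.33

-272.33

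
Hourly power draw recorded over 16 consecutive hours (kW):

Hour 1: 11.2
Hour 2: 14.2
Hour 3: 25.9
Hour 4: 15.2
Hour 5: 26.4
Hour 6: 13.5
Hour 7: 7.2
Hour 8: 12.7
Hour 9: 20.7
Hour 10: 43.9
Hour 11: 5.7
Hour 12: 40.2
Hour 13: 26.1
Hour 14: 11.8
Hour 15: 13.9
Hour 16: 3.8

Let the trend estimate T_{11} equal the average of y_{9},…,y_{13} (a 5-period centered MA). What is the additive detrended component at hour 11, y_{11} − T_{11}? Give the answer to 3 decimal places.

-21.620

Trend T_11 = (20.7 + 43.9 + 5.7 + 40.2 + 26.1) / 5 = 136.6/5 = 27.32000
Detrended value: 5.7 − 27.32000 = -21.620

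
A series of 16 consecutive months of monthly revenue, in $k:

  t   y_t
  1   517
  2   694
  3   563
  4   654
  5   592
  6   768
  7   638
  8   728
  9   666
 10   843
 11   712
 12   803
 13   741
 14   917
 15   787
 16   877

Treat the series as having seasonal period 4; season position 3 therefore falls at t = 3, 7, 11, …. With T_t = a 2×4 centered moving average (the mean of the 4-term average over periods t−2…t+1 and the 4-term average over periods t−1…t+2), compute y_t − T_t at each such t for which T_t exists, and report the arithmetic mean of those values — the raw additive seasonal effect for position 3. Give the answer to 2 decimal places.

Season position 3 occurs at t = 3, 7, 11 (where T_t is defined).
t=3: T_3 = 616.3750; y_3 − T_3 = 563 − 616.3750 = -53.3750
t=7: T_7 = 690.7500; y_7 − T_7 = 638 − 690.7500 = -52.7500
t=11: T_11 = 765.3750; y_11 − T_11 = 712 − 765.3750 = -53.3750
Mean deviation: (-53.3750 + -52.7500 + -53.3750) / 3 = -53.17

-53.17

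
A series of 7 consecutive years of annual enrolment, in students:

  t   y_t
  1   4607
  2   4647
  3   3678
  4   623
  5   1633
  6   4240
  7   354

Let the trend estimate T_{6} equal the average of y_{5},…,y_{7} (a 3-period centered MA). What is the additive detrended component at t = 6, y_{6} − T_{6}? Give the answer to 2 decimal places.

2164.33

Trend T_6 = (1633 + 4240 + 354) / 3 = 6227/3 = 2075.6667
Detrended value: 4240 − 2075.6667 = 2164.33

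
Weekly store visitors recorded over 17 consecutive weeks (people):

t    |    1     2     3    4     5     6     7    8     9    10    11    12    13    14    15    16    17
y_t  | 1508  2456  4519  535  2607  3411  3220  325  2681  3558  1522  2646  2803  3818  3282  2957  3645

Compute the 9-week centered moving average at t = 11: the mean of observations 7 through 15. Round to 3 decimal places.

Sum of periods 7–15: 3220 + 325 + 2681 + 3558 + 1522 + 2646 + 2803 + 3818 + 3282 = 23855
Divide by 9: 23855 / 9 = 2650.556

2650.556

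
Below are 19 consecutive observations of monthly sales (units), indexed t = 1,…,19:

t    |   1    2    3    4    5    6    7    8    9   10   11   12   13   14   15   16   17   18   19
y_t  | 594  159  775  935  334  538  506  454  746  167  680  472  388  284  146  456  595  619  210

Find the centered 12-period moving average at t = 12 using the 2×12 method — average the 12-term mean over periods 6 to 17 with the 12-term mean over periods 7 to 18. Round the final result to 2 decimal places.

Sum over 6–17: 538 + 506 + 454 + 746 + 167 + 680 + 472 + 388 + 284 + 146 + 456 + 595 = 5432
Sum over 7–18: 506 + 454 + 746 + 167 + 680 + 472 + 388 + 284 + 146 + 456 + 595 + 619 = 5513
CMA at t=12 = (5432 + 5513) / (2·12) = 10945 / 24 = 456.04

456.04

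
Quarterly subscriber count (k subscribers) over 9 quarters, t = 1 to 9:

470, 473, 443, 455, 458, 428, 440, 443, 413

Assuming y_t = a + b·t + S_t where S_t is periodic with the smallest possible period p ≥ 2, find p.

3

First differences y_{t+1} − y_t: 3, -30, 12, 3, -30, 12, 3, -30, …
The difference pattern repeats every 3 terms and not for any smaller step, so p = 3.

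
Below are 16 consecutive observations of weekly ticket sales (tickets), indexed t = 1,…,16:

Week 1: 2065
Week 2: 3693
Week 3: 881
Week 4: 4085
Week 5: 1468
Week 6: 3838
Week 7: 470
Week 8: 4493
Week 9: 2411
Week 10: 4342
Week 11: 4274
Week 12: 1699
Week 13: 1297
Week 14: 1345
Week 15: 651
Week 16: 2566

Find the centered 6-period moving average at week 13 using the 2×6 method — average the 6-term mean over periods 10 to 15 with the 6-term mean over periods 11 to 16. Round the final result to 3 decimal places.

Sum over 10–15: 4342 + 4274 + 1699 + 1297 + 1345 + 651 = 13608
Sum over 11–16: 4274 + 1699 + 1297 + 1345 + 651 + 2566 = 11832
CMA at t=13 = (13608 + 11832) / (2·6) = 25440 / 12 = 2120.000

2120.000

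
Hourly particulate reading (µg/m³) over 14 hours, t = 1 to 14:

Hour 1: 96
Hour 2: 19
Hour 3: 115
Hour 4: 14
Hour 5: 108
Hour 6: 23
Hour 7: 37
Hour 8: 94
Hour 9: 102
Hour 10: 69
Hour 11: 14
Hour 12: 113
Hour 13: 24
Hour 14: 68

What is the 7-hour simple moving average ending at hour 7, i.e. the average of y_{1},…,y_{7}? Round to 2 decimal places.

Sum of periods 1–7: 96 + 19 + 115 + 14 + 108 + 23 + 37 = 412
Divide by 7: 412 / 7 = 58.86

58.86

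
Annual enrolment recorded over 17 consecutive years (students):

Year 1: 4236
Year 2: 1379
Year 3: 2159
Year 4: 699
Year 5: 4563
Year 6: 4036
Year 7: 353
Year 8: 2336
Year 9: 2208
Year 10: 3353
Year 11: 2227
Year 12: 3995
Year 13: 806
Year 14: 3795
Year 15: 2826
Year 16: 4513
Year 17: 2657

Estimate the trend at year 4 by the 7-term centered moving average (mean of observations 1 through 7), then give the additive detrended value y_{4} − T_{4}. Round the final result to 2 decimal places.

-1790.29

Trend T_4 = (4236 + 1379 + 2159 + 699 + 4563 + 4036 + 353) / 7 = 17425/7 = 2489.2857
Detrended value: 699 − 2489.2857 = -1790.29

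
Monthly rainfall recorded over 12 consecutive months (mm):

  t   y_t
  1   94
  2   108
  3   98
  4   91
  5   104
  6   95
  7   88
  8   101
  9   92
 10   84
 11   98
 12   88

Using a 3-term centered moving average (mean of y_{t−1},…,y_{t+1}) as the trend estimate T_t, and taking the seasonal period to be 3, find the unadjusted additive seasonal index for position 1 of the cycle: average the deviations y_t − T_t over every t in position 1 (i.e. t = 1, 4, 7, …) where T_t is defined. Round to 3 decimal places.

Season position 1 occurs at t = 4, 7, 10 (where T_t is defined).
t=4: T_4 = 97.66667; y_4 − T_4 = 91 − 97.66667 = -6.66667
t=7: T_7 = 94.66667; y_7 − T_7 = 88 − 94.66667 = -6.66667
t=10: T_10 = 91.33333; y_10 − T_10 = 84 − 91.33333 = -7.33333
Mean deviation: (-6.66667 + -6.66667 + -7.33333) / 3 = -6.889

-6.889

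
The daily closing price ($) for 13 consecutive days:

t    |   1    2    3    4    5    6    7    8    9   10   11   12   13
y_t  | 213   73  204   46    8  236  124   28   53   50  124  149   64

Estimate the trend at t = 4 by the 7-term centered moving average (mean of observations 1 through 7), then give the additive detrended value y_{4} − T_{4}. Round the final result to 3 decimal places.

Trend T_4 = (213 + 73 + 204 + 46 + 8 + 236 + 124) / 7 = 904/7 = 129.14286
Detrended value: 46 − 129.14286 = -83.143

-83.143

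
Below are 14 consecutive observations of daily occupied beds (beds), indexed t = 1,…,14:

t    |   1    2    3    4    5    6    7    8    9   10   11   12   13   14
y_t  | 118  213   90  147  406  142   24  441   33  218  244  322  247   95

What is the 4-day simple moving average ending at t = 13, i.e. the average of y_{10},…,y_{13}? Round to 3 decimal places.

257.750

Sum of periods 10–13: 218 + 244 + 322 + 247 = 1031
Divide by 4: 1031 / 4 = 257.750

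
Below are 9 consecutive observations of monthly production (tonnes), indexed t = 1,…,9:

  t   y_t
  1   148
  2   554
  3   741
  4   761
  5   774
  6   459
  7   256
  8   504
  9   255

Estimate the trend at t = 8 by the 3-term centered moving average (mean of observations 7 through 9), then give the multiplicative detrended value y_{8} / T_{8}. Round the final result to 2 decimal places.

1.49

Trend T_8 = (256 + 504 + 255) / 3 = 1015/3 = 338.3333
Ratio to trend: 504 / 338.3333 = 1.49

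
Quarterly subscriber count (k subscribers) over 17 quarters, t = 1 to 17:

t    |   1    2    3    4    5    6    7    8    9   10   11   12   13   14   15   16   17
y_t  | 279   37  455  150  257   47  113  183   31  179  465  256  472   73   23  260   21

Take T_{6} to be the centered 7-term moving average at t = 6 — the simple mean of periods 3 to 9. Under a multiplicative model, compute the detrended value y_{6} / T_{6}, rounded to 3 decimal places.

0.266

Trend T_6 = (455 + 150 + 257 + 47 + 113 + 183 + 31) / 7 = 1236/7 = 176.57143
Ratio to trend: 47 / 176.57143 = 0.266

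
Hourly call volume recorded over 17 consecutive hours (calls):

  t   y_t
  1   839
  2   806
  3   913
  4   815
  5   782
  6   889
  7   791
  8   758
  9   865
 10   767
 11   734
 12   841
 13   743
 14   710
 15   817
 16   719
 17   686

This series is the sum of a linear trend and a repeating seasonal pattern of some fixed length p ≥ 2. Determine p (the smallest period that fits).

First differences y_{t+1} − y_t: -33, 107, -98, -33, 107, -98, -33, 107, …
The difference pattern repeats every 3 terms and not for any smaller step, so p = 3.

3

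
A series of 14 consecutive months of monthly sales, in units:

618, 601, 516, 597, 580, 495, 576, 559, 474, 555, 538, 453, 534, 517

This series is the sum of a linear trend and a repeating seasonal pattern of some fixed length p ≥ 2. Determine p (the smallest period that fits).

First differences y_{t+1} − y_t: -17, -85, 81, -17, -85, 81, -17, -85, …
The difference pattern repeats every 3 terms and not for any smaller step, so p = 3.

3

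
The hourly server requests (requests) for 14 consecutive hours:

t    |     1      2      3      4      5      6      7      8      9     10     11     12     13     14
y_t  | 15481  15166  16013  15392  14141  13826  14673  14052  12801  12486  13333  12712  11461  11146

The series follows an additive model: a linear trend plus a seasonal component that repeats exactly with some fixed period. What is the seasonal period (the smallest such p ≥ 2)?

4

First differences y_{t+1} − y_t: -315, 847, -621, -1251, -315, 847, -621, -1251, -315, 847, …
The difference pattern repeats every 4 terms and not for any smaller step, so p = 4.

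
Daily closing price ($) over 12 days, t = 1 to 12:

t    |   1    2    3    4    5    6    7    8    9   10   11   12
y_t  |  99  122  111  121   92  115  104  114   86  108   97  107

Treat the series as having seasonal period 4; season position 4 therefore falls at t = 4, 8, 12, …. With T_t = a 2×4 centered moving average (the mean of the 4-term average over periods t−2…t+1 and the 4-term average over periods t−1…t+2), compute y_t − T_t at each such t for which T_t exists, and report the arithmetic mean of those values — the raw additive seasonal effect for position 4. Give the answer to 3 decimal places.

10.250

Season position 4 occurs at t = 4, 8 (where T_t is defined).
t=4: T_4 = 110.62500; y_4 − T_4 = 121 − 110.62500 = 10.37500
t=8: T_8 = 103.87500; y_8 − T_8 = 114 − 103.87500 = 10.12500
Mean deviation: (10.37500 + 10.12500) / 2 = 10.250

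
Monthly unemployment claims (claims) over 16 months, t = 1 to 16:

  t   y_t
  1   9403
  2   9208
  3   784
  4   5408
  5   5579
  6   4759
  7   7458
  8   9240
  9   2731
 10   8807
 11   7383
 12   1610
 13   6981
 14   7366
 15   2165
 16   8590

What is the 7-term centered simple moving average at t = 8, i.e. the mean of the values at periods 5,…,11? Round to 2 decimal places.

Sum of periods 5–11: 5579 + 4759 + 7458 + 9240 + 2731 + 8807 + 7383 = 45957
Divide by 7: 45957 / 7 = 6565.29

6565.29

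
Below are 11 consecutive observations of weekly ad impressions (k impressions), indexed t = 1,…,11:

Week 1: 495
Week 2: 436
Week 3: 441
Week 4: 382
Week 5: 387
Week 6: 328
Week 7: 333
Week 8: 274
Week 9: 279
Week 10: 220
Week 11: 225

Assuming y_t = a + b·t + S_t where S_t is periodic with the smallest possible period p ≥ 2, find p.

2

First differences y_{t+1} − y_t: -59, 5, -59, 5, -59, 5, …
The difference pattern repeats every 2 terms and not for any smaller step, so p = 2.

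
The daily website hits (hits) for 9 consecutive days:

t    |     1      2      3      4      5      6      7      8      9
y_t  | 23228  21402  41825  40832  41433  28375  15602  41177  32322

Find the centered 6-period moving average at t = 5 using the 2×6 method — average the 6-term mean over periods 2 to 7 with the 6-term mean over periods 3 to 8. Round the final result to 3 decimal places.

Sum over 2–7: 21402 + 41825 + 40832 + 41433 + 28375 + 15602 = 189469
Sum over 3–8: 41825 + 40832 + 41433 + 28375 + 15602 + 41177 = 209244
CMA at t=5 = (189469 + 209244) / (2·6) = 398713 / 12 = 33226.083

33226.083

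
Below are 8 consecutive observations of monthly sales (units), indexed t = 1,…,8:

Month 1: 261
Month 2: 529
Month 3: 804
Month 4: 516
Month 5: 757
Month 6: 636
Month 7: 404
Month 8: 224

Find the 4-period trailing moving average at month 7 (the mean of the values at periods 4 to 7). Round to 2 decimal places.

578.25

Sum of periods 4–7: 516 + 757 + 636 + 404 = 2313
Divide by 4: 2313 / 4 = 578.25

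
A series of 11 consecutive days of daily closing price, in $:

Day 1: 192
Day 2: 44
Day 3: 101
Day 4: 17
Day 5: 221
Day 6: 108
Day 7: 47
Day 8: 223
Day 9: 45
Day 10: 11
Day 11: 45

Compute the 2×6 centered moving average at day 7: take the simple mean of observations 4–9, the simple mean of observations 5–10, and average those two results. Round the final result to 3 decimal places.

Sum over 4–9: 17 + 221 + 108 + 47 + 223 + 45 = 661
Sum over 5–10: 221 + 108 + 47 + 223 + 45 + 11 = 655
CMA at t=7 = (661 + 655) / (2·6) = 1316 / 12 = 109.667

109.667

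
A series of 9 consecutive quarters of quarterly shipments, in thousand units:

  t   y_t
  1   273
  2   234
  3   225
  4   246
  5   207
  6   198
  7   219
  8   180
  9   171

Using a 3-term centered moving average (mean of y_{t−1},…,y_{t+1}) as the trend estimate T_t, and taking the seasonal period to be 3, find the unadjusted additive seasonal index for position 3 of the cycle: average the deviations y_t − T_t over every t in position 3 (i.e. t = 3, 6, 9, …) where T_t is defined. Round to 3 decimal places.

-10.000

Season position 3 occurs at t = 3, 6 (where T_t is defined).
t=3: T_3 = 235.00000; y_3 − T_3 = 225 − 235.00000 = -10.00000
t=6: T_6 = 208.00000; y_6 − T_6 = 198 − 208.00000 = -10.00000
Mean deviation: (-10.00000 + -10.00000) / 2 = -10.000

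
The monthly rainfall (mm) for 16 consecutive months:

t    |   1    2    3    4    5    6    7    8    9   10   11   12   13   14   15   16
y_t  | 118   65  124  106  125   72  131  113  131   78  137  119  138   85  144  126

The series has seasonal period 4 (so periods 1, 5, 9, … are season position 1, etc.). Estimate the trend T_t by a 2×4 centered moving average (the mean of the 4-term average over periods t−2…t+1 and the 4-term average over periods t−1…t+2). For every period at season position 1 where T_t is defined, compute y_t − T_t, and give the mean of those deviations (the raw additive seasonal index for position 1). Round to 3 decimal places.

Season position 1 occurs at t = 5, 9, 13 (where T_t is defined).
t=5: T_5 = 107.62500; y_5 − T_5 = 125 − 107.62500 = 17.37500
t=9: T_9 = 114.00000; y_9 − T_9 = 131 − 114.00000 = 17.00000
t=13: T_13 = 120.62500; y_13 − T_13 = 138 − 120.62500 = 17.37500
Mean deviation: (17.37500 + 17.00000 + 17.37500) / 3 = 17.250

17.250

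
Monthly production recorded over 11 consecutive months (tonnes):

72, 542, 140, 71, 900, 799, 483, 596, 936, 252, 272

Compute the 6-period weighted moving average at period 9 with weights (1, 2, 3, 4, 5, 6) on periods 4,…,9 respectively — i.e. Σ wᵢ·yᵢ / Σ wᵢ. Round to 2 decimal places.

704.57

Weighted sum: 1·71 + 2·900 + 3·799 + 4·483 + 5·596 + 6·936 = 71 + 1800 + 2397 + 1932 + 2980 + 5616 = 14796
Weight total: 1 + 2 + 3 + 4 + 5 + 6 = 21
WMA = 14796 / 21 = 704.57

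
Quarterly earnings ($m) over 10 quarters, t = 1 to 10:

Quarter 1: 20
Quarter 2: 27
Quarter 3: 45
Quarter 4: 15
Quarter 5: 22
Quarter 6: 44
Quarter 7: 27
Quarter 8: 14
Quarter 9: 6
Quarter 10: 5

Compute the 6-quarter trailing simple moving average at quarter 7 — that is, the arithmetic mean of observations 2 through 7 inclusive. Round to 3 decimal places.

30.000

Sum of periods 2–7: 27 + 45 + 15 + 22 + 44 + 27 = 180
Divide by 6: 180 / 6 = 30.000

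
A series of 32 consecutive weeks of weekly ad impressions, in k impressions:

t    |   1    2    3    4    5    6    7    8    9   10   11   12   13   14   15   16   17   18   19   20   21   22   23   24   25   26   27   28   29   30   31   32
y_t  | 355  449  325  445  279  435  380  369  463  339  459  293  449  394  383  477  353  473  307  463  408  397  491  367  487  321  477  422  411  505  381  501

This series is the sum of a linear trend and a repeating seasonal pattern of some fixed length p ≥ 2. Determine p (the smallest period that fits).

First differences y_{t+1} − y_t: 94, -124, 120, -166, 156, -55, -11, 94, -124, 120, -166, 156, -55, -11, 94, -124, …
The difference pattern repeats every 7 terms and not for any smaller step, so p = 7.

7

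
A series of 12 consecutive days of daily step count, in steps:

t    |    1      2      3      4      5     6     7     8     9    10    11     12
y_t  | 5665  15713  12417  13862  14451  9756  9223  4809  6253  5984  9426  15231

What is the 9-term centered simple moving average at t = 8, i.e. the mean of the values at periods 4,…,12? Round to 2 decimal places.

Sum of periods 4–12: 13862 + 14451 + 9756 + 9223 + 4809 + 6253 + 5984 + 9426 + 15231 = 88995
Divide by 9: 88995 / 9 = 9888.33

9888.33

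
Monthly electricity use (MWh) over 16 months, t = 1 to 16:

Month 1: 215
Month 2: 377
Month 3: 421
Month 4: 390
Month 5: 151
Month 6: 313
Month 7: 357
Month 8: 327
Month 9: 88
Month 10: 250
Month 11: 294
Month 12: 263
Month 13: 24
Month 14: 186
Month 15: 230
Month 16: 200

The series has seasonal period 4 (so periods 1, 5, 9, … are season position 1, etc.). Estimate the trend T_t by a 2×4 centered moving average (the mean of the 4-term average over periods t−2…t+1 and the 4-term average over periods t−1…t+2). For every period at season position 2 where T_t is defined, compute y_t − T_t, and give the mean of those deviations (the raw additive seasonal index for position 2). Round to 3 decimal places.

Season position 2 occurs at t = 6, 10, 14 (where T_t is defined).
t=6: T_6 = 294.87500; y_6 − T_6 = 313 − 294.87500 = 18.12500
t=10: T_10 = 231.75000; y_10 − T_10 = 250 − 231.75000 = 18.25000
t=14: T_14 = 167.87500; y_14 − T_14 = 186 − 167.87500 = 18.12500
Mean deviation: (18.12500 + 18.25000 + 18.12500) / 3 = 18.167

18.167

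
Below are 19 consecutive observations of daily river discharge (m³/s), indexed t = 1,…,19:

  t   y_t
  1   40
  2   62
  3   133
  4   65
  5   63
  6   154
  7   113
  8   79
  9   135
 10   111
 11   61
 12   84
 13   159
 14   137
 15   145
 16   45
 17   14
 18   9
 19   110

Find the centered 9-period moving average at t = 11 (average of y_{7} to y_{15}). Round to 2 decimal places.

Sum of periods 7–15: 113 + 79 + 135 + 111 + 61 + 84 + 159 + 137 + 145 = 1024
Divide by 9: 1024 / 9 = 113.78

113.78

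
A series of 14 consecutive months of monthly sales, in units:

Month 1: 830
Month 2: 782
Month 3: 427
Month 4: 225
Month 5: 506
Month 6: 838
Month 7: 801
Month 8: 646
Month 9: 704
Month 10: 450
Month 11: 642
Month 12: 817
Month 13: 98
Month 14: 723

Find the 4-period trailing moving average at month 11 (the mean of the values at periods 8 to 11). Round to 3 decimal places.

610.500

Sum of periods 8–11: 646 + 704 + 450 + 642 = 2442
Divide by 4: 2442 / 4 = 610.500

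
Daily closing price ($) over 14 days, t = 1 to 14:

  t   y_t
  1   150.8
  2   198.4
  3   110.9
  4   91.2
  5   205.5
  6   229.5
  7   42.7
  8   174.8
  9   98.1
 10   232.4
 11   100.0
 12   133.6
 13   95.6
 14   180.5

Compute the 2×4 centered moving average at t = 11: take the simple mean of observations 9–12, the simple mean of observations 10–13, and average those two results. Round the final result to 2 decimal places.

Sum over 9–12: 98.1 + 232.4 + 100.0 + 133.6 = 564.1
Sum over 10–13: 232.4 + 100.0 + 133.6 + 95.6 = 561.6
CMA at t=11 = (564.1 + 561.6) / (2·4) = 1125.7 / 8 = 140.71

140.71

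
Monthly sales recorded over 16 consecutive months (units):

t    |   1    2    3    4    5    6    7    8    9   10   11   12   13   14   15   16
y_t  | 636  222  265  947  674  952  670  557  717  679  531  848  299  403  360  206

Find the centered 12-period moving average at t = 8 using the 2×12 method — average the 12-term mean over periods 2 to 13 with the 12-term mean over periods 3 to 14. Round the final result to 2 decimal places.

Sum over 2–13: 222 + 265 + 947 + 674 + 952 + 670 + 557 + 717 + 679 + 531 + 848 + 299 = 7361
Sum over 3–14: 265 + 947 + 674 + 952 + 670 + 557 + 717 + 679 + 531 + 848 + 299 + 403 = 7542
CMA at t=8 = (7361 + 7542) / (2·12) = 14903 / 24 = 620.96

620.96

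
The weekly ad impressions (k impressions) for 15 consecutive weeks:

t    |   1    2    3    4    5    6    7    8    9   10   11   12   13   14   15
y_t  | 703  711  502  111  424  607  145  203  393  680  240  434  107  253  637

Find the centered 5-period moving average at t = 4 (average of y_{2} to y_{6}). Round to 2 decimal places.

471.00

Sum of periods 2–6: 711 + 502 + 111 + 424 + 607 = 2355
Divide by 5: 2355 / 5 = 471.00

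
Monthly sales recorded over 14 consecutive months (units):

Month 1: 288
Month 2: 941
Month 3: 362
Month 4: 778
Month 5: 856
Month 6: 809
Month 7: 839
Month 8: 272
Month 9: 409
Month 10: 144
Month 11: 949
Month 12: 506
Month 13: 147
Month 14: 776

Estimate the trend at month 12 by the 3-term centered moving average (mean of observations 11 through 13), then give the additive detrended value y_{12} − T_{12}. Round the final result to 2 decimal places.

Trend T_12 = (949 + 506 + 147) / 3 = 1602/3 = 534.0000
Detrended value: 506 − 534.0000 = -28.00

-28.00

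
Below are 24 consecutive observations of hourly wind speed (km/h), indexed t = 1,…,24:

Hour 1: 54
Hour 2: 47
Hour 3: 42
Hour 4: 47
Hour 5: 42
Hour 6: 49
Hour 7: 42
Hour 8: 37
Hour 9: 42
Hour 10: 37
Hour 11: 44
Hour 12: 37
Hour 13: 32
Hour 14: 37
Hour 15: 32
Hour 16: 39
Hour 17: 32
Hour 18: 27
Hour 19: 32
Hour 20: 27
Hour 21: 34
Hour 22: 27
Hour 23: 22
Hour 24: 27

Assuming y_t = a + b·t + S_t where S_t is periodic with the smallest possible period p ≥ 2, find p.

5

First differences y_{t+1} − y_t: -7, -5, 5, -5, 7, -7, -5, 5, -5, 7, -7, -5, …
The difference pattern repeats every 5 terms and not for any smaller step, so p = 5.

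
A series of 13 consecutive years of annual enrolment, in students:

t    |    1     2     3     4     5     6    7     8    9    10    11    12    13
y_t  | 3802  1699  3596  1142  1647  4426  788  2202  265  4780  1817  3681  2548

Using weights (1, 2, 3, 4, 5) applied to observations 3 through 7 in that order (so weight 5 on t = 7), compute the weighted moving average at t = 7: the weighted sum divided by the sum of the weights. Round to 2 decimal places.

2164.33

Weighted sum: 1·3596 + 2·1142 + 3·1647 + 4·4426 + 5·788 = 3596 + 2284 + 4941 + 17704 + 3940 = 32465
Weight total: 1 + 2 + 3 + 4 + 5 = 15
WMA = 32465 / 15 = 2164.33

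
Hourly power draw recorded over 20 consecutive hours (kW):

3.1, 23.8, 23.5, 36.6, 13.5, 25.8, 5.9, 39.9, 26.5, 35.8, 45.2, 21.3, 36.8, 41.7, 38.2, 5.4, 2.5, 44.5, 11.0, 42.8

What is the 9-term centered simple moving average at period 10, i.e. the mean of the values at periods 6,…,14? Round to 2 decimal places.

Sum of periods 6–14: 25.8 + 5.9 + 39.9 + 26.5 + 35.8 + 45.2 + 21.3 + 36.8 + 41.7 = 278.9
Divide by 9: 278.9 / 9 = 30.99

30.99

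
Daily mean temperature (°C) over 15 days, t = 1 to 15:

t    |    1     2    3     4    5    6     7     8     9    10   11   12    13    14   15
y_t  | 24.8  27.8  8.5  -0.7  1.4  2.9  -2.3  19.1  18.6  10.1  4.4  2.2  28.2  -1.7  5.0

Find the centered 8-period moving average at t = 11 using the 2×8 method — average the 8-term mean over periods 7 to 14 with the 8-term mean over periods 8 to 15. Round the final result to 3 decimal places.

10.281

Sum over 7–14: (-2.3) + 19.1 + 18.6 + 10.1 + 4.4 + 2.2 + 28.2 + (-1.7) = 78.6
Sum over 8–15: 19.1 + 18.6 + 10.1 + 4.4 + 2.2 + 28.2 + (-1.7) + 5.0 = 85.9
CMA at t=11 = (78.6 + 85.9) / (2·8) = 164.5 / 16 = 10.281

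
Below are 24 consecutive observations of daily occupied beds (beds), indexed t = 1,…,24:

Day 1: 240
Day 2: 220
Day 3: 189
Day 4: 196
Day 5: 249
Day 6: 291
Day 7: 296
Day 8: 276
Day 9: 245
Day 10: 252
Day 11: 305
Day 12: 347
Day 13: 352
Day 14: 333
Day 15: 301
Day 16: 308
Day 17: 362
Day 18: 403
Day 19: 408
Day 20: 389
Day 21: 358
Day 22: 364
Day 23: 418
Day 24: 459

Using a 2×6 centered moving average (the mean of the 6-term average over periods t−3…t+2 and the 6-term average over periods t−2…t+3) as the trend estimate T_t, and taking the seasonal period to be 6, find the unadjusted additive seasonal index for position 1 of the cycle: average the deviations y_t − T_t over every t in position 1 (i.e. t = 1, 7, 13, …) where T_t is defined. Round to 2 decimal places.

32.28

Season position 1 occurs at t = 7, 13, 19 (where T_t is defined).
t=7: T_7 = 263.5000; y_7 − T_7 = 296 − 263.5000 = 32.5000
t=13: T_13 = 319.6667; y_13 − T_13 = 352 − 319.6667 = 32.3333
t=19: T_19 = 376.0000; y_19 − T_19 = 408 − 376.0000 = 32.0000
Mean deviation: (32.5000 + 32.3333 + 32.0000) / 3 = 32.28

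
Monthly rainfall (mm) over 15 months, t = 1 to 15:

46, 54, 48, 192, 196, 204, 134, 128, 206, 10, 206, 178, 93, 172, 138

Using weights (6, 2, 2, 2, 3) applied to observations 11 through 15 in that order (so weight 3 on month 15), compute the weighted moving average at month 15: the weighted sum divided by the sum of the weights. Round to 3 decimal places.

169.067

Weighted sum: 6·206 + 2·178 + 2·93 + 2·172 + 3·138 = 1236 + 356 + 186 + 344 + 414 = 2536
Weight total: 6 + 2 + 2 + 2 + 3 = 15
WMA = 2536 / 15 = 169.067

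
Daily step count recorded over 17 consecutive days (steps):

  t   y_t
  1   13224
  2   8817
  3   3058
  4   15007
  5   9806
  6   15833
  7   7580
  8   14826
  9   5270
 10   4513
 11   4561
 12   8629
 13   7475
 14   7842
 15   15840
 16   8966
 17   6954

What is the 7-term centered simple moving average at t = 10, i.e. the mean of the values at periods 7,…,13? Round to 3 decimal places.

Sum of periods 7–13: 7580 + 14826 + 5270 + 4513 + 4561 + 8629 + 7475 = 52854
Divide by 7: 52854 / 7 = 7550.571

7550.571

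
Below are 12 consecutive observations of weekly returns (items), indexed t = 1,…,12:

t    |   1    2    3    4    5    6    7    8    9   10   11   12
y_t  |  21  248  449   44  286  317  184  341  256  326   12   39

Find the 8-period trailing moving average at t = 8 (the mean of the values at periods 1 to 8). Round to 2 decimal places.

Sum of periods 1–8: 21 + 248 + 449 + 44 + 286 + 317 + 184 + 341 = 1890
Divide by 8: 1890 / 8 = 236.25

236.25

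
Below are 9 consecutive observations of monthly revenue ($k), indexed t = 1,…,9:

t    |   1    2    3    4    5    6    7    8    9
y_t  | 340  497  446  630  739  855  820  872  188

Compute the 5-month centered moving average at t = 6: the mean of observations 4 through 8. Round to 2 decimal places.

783.20

Sum of periods 4–8: 630 + 739 + 855 + 820 + 872 = 3916
Divide by 5: 3916 / 5 = 783.20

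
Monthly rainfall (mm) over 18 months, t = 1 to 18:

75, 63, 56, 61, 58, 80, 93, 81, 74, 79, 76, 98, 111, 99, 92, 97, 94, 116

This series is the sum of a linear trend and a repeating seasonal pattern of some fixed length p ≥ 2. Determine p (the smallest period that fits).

6

First differences y_{t+1} − y_t: -12, -7, 5, -3, 22, 13, -12, -7, 5, -3, 22, 13, -12, -7, …
The difference pattern repeats every 6 terms and not for any smaller step, so p = 6.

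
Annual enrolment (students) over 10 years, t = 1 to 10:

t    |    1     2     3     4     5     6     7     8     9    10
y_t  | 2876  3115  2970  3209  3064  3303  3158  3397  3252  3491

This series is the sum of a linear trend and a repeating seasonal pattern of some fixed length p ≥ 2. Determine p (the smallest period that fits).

2

First differences y_{t+1} − y_t: 239, -145, 239, -145, 239, -145, …
The difference pattern repeats every 2 terms and not for any smaller step, so p = 2.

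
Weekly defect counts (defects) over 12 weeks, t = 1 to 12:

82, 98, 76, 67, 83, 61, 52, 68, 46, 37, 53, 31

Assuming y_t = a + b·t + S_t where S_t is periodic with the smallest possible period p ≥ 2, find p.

First differences y_{t+1} − y_t: 16, -22, -9, 16, -22, -9, 16, -22, …
The difference pattern repeats every 3 terms and not for any smaller step, so p = 3.

3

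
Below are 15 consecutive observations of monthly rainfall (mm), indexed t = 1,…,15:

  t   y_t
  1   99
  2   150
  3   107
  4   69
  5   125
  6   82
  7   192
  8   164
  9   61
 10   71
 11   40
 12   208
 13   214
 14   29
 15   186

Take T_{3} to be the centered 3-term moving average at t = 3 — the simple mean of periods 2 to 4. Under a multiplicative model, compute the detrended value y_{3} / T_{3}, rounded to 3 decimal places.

Trend T_3 = (150 + 107 + 69) / 3 = 326/3 = 108.66667
Ratio to trend: 107 / 108.66667 = 0.985

0.985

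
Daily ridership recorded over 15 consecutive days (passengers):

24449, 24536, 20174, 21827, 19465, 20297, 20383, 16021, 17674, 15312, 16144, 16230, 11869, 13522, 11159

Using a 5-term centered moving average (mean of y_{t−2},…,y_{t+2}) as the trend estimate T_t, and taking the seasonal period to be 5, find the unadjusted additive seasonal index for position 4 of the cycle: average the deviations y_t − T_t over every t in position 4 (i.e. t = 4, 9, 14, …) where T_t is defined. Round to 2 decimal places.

Season position 4 occurs at t = 4, 9 (where T_t is defined).
t=4: T_4 = 21259.8000; y_4 − T_4 = 21827 − 21259.8000 = 567.2000
t=9: T_9 = 17106.8000; y_9 − T_9 = 17674 − 17106.8000 = 567.2000
Mean deviation: (567.2000 + 567.2000) / 2 = 567.20

567.20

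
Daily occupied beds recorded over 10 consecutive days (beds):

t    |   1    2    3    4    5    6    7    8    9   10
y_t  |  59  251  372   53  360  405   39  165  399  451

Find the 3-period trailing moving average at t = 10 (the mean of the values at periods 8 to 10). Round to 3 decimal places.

Sum of periods 8–10: 165 + 399 + 451 = 1015
Divide by 3: 1015 / 3 = 338.333

338.333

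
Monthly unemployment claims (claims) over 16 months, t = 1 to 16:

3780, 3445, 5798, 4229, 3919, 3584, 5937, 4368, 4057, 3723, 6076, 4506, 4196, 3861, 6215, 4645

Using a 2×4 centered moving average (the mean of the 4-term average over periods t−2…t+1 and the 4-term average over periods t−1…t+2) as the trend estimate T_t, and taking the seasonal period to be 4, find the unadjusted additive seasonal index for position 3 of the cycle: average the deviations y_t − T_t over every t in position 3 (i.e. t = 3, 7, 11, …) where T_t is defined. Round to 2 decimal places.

1467.83

Season position 3 occurs at t = 3, 7, 11 (where T_t is defined).
t=3: T_3 = 4330.3750; y_3 − T_3 = 5798 − 4330.3750 = 1467.6250
t=7: T_7 = 4469.2500; y_7 − T_7 = 5937 − 4469.2500 = 1467.7500
t=11: T_11 = 4607.8750; y_11 − T_11 = 6076 − 4607.8750 = 1468.1250
Mean deviation: (1467.6250 + 1467.7500 + 1468.1250) / 3 = 1467.83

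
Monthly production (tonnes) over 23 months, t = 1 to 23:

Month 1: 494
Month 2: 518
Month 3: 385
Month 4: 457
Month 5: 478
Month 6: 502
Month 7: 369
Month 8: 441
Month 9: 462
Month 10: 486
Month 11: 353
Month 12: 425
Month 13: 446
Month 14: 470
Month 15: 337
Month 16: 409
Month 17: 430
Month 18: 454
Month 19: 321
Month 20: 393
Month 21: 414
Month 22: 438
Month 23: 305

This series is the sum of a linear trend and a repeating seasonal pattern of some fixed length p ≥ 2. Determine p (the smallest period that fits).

First differences y_{t+1} − y_t: 24, -133, 72, 21, 24, -133, 72, 21, 24, -133, …
The difference pattern repeats every 4 terms and not for any smaller step, so p = 4.

4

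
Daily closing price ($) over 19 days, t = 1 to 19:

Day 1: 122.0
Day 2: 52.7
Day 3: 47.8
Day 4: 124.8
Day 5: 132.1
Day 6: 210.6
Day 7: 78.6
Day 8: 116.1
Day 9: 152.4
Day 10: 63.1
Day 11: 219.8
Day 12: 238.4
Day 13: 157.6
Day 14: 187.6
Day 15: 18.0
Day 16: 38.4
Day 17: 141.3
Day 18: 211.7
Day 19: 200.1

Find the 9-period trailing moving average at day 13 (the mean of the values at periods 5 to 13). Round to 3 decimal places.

Sum of periods 5–13: 132.1 + 210.6 + 78.6 + 116.1 + 152.4 + 63.1 + 219.8 + 238.4 + 157.6 = 1368.7
Divide by 9: 1368.7 / 9 = 152.078

152.078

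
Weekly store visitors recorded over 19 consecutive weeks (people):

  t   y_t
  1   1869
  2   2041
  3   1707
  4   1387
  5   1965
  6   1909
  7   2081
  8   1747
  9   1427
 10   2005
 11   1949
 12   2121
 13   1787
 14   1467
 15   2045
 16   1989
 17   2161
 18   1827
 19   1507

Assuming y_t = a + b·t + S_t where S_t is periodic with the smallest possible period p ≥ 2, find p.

First differences y_{t+1} − y_t: 172, -334, -320, 578, -56, 172, -334, -320, 578, -56, 172, -334, …
The difference pattern repeats every 5 terms and not for any smaller step, so p = 5.

5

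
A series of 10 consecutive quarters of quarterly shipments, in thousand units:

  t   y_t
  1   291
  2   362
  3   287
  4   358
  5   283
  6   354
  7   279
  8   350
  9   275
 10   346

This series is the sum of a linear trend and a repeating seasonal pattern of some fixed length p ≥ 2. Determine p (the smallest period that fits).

First differences y_{t+1} − y_t: 71, -75, 71, -75, 71, -75, …
The difference pattern repeats every 2 terms and not for any smaller step, so p = 2.

2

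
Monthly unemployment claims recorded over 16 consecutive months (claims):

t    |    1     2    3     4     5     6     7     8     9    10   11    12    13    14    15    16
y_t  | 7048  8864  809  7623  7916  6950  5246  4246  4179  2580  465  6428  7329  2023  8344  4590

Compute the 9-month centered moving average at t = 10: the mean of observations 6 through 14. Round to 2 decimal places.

Sum of periods 6–14: 6950 + 5246 + 4246 + 4179 + 2580 + 465 + 6428 + 7329 + 2023 = 39446
Divide by 9: 39446 / 9 = 4382.89

4382.89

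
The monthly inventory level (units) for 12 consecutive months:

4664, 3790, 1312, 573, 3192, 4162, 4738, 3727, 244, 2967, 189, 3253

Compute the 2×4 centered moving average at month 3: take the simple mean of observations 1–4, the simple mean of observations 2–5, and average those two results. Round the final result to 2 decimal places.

2400.75

Sum over 1–4: 4664 + 3790 + 1312 + 573 = 10339
Sum over 2–5: 3790 + 1312 + 573 + 3192 = 8867
CMA at t=3 = (10339 + 8867) / (2·4) = 19206 / 8 = 2400.75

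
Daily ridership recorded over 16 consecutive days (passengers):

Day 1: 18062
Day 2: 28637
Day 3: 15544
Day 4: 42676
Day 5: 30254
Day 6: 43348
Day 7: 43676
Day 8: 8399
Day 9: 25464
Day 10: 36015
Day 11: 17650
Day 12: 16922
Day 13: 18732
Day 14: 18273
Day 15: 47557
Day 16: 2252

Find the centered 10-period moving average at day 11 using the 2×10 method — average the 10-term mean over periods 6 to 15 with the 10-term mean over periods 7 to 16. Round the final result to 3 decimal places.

Sum over 6–15: 43348 + 43676 + 8399 + 25464 + 36015 + 17650 + 16922 + 18732 + 18273 + 47557 = 276036
Sum over 7–16: 43676 + 8399 + 25464 + 36015 + 17650 + 16922 + 18732 + 18273 + 47557 + 2252 = 234940
CMA at t=11 = (276036 + 234940) / (2·10) = 510976 / 20 = 25548.800

25548.800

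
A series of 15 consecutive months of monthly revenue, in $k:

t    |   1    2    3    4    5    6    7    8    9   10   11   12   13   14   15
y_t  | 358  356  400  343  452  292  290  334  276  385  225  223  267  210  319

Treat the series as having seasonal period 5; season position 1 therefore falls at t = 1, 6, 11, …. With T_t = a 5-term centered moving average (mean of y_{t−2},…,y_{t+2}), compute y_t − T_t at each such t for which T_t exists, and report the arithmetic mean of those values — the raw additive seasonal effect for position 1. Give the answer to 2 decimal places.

Season position 1 occurs at t = 6, 11 (where T_t is defined).
t=6: T_6 = 342.2000; y_6 − T_6 = 292 − 342.2000 = -50.2000
t=11: T_11 = 275.2000; y_11 − T_11 = 225 − 275.2000 = -50.2000
Mean deviation: (-50.2000 + -50.2000) / 2 = -50.20

-50.20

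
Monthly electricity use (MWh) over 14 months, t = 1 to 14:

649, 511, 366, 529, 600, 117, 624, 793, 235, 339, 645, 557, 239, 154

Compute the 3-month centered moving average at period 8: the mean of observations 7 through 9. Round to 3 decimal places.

550.667

Sum of periods 7–9: 624 + 793 + 235 = 1652
Divide by 3: 1652 / 3 = 550.667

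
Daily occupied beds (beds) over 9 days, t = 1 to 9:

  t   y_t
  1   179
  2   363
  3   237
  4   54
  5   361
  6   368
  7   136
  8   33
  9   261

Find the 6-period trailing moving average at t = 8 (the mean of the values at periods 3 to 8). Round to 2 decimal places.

198.17

Sum of periods 3–8: 237 + 54 + 361 + 368 + 136 + 33 = 1189
Divide by 6: 1189 / 6 = 198.17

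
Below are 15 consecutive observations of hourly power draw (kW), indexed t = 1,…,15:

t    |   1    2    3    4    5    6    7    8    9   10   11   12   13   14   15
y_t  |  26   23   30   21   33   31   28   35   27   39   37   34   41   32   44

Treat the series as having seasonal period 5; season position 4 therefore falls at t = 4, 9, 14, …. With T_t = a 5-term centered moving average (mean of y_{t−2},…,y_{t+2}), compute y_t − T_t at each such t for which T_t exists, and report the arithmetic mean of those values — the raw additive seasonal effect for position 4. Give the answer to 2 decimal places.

-6.40

Season position 4 occurs at t = 4, 9 (where T_t is defined).
t=4: T_4 = 27.6000; y_4 − T_4 = 21 − 27.6000 = -6.6000
t=9: T_9 = 33.2000; y_9 − T_9 = 27 − 33.2000 = -6.2000
Mean deviation: (-6.6000 + -6.2000) / 2 = -6.40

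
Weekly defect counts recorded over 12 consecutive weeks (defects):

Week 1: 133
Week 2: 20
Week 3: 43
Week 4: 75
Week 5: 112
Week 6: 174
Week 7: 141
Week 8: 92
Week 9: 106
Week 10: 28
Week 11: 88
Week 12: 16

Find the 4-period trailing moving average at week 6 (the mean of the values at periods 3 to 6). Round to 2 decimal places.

101.00

Sum of periods 3–6: 43 + 75 + 112 + 174 = 404
Divide by 4: 404 / 4 = 101.00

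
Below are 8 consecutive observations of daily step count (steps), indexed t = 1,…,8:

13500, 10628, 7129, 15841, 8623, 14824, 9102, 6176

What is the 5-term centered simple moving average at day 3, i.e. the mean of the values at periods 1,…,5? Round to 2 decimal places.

Sum of periods 1–5: 13500 + 10628 + 7129 + 15841 + 8623 = 55721
Divide by 5: 55721 / 5 = 11144.20

11144.20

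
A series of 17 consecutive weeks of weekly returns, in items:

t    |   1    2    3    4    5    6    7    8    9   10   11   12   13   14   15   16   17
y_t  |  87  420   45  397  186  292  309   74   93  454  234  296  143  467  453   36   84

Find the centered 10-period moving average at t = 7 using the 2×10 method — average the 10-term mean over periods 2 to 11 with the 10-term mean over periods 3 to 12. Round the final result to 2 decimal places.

244.20

Sum over 2–11: 420 + 45 + 397 + 186 + 292 + 309 + 74 + 93 + 454 + 234 = 2504
Sum over 3–12: 45 + 397 + 186 + 292 + 309 + 74 + 93 + 454 + 234 + 296 = 2380
CMA at t=7 = (2504 + 2380) / (2·10) = 4884 / 20 = 244.20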